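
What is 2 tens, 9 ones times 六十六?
Convert 2 tens, 9 ones (place-value notation) → 2×10 + 9 = 29 (decimal)
Convert 六十六 (Chinese numeral) → 6×10 + 6 = 66 (decimal)
Compute 29 × 66 = 1914
1914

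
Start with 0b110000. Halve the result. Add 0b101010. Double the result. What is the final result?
Convert 0b110000 (binary) → 32 + 16 = 48 (decimal)
Start: 48
48 ÷ 2 = 24
Convert 0b101010 (binary) → 32 + 8 + 2 = 42 (decimal)
24 + 42 = 66
66 × 2 = 132
132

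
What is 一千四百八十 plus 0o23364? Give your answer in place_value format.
Convert 一千四百八十 (Chinese numeral) → 1×1000 + 4×100 + 8×10 = 1480 (decimal)
Convert 0o23364 (octal) → 2×4096 + 3×512 + 3×64 + 6×8 + 4 = 9972 (decimal)
Compute 1480 + 9972 = 11452
Convert 11452 (decimal) → 11452 = 11×1000 + 4×100 + 5×10 + 2 → 11 thousands, 4 hundreds, 5 tens, 2 ones (place-value notation)
11 thousands, 4 hundreds, 5 tens, 2 ones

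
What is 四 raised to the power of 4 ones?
Convert 四 (Chinese numeral) → 4 (decimal)
Convert 4 ones (place-value notation) → 4 (decimal)
Compute 4 ^ 4 = 256
256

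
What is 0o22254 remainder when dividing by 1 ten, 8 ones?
Convert 0o22254 (octal) → 2×4096 + 2×512 + 2×64 + 5×8 + 4 = 9388 (decimal)
Convert 1 ten, 8 ones (place-value notation) → 1×10 + 8 = 18 (decimal)
Compute 9388 mod 18 = 10
10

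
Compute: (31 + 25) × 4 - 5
Parentheses first: 31 + 25 = 56
Multiply: 56 × 4 = 224
Subtract: 224 - 5 = 219
219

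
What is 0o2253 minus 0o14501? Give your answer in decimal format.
Convert 0o2253 (octal) → 2×512 + 2×64 + 5×8 + 3 = 1195 (decimal)
Convert 0o14501 (octal) → 1×4096 + 4×512 + 5×64 + 1 = 6465 (decimal)
Compute 1195 - 6465 = -5270
-5270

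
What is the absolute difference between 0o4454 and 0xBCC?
Convert 0o4454 (octal) → 4×512 + 4×64 + 5×8 + 4 = 2348 (decimal)
Convert 0xBCC (hexadecimal) → 11×256 + 12×16 + 12 = 3020 (decimal)
Compute |2348 - 3020| = 672
672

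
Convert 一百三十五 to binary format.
Convert 一百三十五 (Chinese numeral) → 1×100 + 3×10 + 5 = 135 (decimal)
Convert 135 (decimal) → 135 = 128 + 4 + 2 + 1 → 0b10000111 (binary)
0b10000111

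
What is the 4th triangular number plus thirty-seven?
The 4th triangular number = 4×5/2 = 10
Convert thirty-seven (English words) → 37 (decimal)
Compute 10 + 37 = 47
47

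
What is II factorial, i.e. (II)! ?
Convert II (Roman numeral) → 1 + 1 = 2 (decimal)
Compute 2! = 2
2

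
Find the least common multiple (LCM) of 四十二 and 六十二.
Convert 四十二 (Chinese numeral) → 4×10 + 2 = 42 (decimal)
Convert 六十二 (Chinese numeral) → 6×10 + 2 = 62 (decimal)
Compute lcm(42, 62) = 1302
1302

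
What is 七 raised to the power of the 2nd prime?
Convert 七 (Chinese numeral) → 7 (decimal)
Convert the 2nd prime (prime index) → 3 (decimal)
Compute 7 ^ 3 = 343
343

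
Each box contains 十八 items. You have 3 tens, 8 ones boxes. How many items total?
Convert 十八 (Chinese numeral) → 1×10 + 8 = 18 (decimal)
Convert 3 tens, 8 ones (place-value notation) → 3×10 + 8 = 38 (decimal)
Compute 18 × 38 = 684
684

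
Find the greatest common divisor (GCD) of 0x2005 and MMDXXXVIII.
Convert 0x2005 (hexadecimal) → 2×4096 + 5 = 8197 (decimal)
Convert MMDXXXVIII (Roman numeral) → 1000 + 1000 + 500 + 10 + 10 + 10 + 5 + 1 + 1 + 1 = 2538 (decimal)
Compute gcd(8197, 2538) = 1
1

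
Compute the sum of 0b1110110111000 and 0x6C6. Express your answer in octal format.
Convert 0b1110110111000 (binary) → 4096 + 2048 + 1024 + 256 + 128 + 32 + 16 + 8 = 7608 (decimal)
Convert 0x6C6 (hexadecimal) → 6×256 + 12×16 + 6 = 1734 (decimal)
Compute 7608 + 1734 = 9342
Convert 9342 (decimal) → 9342 = 2×4096 + 2×512 + 1×64 + 7×8 + 6 → 0o22176 (octal)
0o22176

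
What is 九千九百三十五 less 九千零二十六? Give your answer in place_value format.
Convert 九千九百三十五 (Chinese numeral) → 9×1000 + 9×100 + 3×10 + 5 = 9935 (decimal)
Convert 九千零二十六 (Chinese numeral) → 9×1000 + 2×10 + 6 = 9026 (decimal)
Compute 9935 - 9026 = 909
Convert 909 (decimal) → 909 = 9×100 + 9 → 9 hundreds, 9 ones (place-value notation)
9 hundreds, 9 ones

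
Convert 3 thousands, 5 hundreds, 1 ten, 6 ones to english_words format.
Convert 3 thousands, 5 hundreds, 1 ten, 6 ones (place-value notation) → 3×1000 + 5×100 + 1×10 + 6 = 3516 (decimal)
Convert 3516 (decimal) → 3516 = 3×1000 + 5×100 + 16 → three thousand five hundred sixteen (English words)
three thousand five hundred sixteen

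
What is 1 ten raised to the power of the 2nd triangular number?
Convert 1 ten (place-value notation) → 1×10 = 10 (decimal)
Convert the 2nd triangular number (triangular index) → 2×3/2 = 3 (decimal)
Compute 10 ^ 3 = 1000
1000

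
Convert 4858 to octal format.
Convert 4858 (decimal) → 4858 = 1×4096 + 1×512 + 3×64 + 7×8 + 2 → 0o11372 (octal)
0o11372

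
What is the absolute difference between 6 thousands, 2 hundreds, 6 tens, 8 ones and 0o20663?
Convert 6 thousands, 2 hundreds, 6 tens, 8 ones (place-value notation) → 6×1000 + 2×100 + 6×10 + 8 = 6268 (decimal)
Convert 0o20663 (octal) → 2×4096 + 6×64 + 6×8 + 3 = 8627 (decimal)
Compute |6268 - 8627| = 2359
2359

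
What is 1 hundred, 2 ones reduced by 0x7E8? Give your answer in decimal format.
Convert 1 hundred, 2 ones (place-value notation) → 1×100 + 2 = 102 (decimal)
Convert 0x7E8 (hexadecimal) → 7×256 + 14×16 + 8 = 2024 (decimal)
Compute 102 - 2024 = -1922
-1922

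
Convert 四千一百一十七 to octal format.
Convert 四千一百一十七 (Chinese numeral) → 4×1000 + 1×100 + 1×10 + 7 = 4117 (decimal)
Convert 4117 (decimal) → 4117 = 1×4096 + 2×8 + 5 → 0o10025 (octal)
0o10025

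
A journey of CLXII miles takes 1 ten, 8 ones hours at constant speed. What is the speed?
Convert CLXII (Roman numeral) → 100 + 50 + 10 + 1 + 1 = 162 (decimal)
Convert 1 ten, 8 ones (place-value notation) → 1×10 + 8 = 18 (decimal)
Compute 162 ÷ 18 = 9
9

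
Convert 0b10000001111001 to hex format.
Convert 0b10000001111001 (binary) → 8192 + 64 + 32 + 16 + 8 + 1 = 8313 (decimal)
Convert 8313 (decimal) → 8313 = 2×4096 + 7×16 + 9 → 0x2079 (hexadecimal)
0x2079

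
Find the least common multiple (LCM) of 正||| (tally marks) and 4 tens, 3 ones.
Convert 正||| (tally marks) → 5 + 3 = 8 (decimal)
Convert 4 tens, 3 ones (place-value notation) → 4×10 + 3 = 43 (decimal)
Compute lcm(8, 43) = 344
344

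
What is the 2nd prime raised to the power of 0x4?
Convert the 2nd prime (prime index) → 3 (decimal)
Convert 0x4 (hexadecimal) → 4 (decimal)
Compute 3 ^ 4 = 81
81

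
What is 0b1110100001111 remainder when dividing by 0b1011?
Convert 0b1110100001111 (binary) → 4096 + 2048 + 1024 + 256 + 8 + 4 + 2 + 1 = 7439 (decimal)
Convert 0b1011 (binary) → 8 + 2 + 1 = 11 (decimal)
Compute 7439 mod 11 = 3
3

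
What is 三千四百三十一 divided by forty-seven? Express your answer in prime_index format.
Convert 三千四百三十一 (Chinese numeral) → 3×1000 + 4×100 + 3×10 + 1 = 3431 (decimal)
Convert forty-seven (English words) → 47 (decimal)
Compute 3431 ÷ 47 = 73
Convert 73 (decimal) → the 21st prime (prime index)
the 21st prime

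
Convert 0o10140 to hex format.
Convert 0o10140 (octal) → 1×4096 + 1×64 + 4×8 = 4192 (decimal)
Convert 4192 (decimal) → 4192 = 1×4096 + 6×16 → 0x1060 (hexadecimal)
0x1060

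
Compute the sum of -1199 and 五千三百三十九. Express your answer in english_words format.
Convert 五千三百三十九 (Chinese numeral) → 5×1000 + 3×100 + 3×10 + 9 = 5339 (decimal)
Compute -1199 + 5339 = 4140
Convert 4140 (decimal) → 4140 = 4×1000 + 1×100 + 40 → four thousand one hundred forty (English words)
four thousand one hundred forty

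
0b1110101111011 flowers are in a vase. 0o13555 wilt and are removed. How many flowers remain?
Convert 0b1110101111011 (binary) → 4096 + 2048 + 1024 + 256 + 64 + 32 + 16 + 8 + 2 + 1 = 7547 (decimal)
Convert 0o13555 (octal) → 1×4096 + 3×512 + 5×64 + 5×8 + 5 = 5997 (decimal)
Compute 7547 - 5997 = 1550
1550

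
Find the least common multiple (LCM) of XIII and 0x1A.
Convert XIII (Roman numeral) → 10 + 1 + 1 + 1 = 13 (decimal)
Convert 0x1A (hexadecimal) → 1×16 + 10 = 26 (decimal)
Compute lcm(13, 26) = 26
26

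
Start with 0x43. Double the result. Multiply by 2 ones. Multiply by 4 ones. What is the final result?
Convert 0x43 (hexadecimal) → 4×16 + 3 = 67 (decimal)
Start: 67
67 × 2 = 134
Convert 2 ones (place-value notation) → 2 (decimal)
134 × 2 = 268
Convert 4 ones (place-value notation) → 4 (decimal)
268 × 4 = 1072
1072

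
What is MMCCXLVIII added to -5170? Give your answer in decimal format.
Convert MMCCXLVIII (Roman numeral) → 1000 + 1000 + 100 + 100 + 40 + 5 + 1 + 1 + 1 = 2248 (decimal)
Compute 2248 + -5170 = -2922
-2922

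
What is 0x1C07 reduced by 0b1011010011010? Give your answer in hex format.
Convert 0x1C07 (hexadecimal) → 1×4096 + 12×256 + 7 = 7175 (decimal)
Convert 0b1011010011010 (binary) → 4096 + 1024 + 512 + 128 + 16 + 8 + 2 = 5786 (decimal)
Compute 7175 - 5786 = 1389
Convert 1389 (decimal) → 1389 = 5×256 + 6×16 + 13 → 0x56D (hexadecimal)
0x56D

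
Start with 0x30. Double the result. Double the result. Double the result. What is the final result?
Convert 0x30 (hexadecimal) → 3×16 = 48 (decimal)
Start: 48
48 × 2 = 96
96 × 2 = 192
192 × 2 = 384
384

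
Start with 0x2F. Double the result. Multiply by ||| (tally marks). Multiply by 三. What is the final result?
Convert 0x2F (hexadecimal) → 2×16 + 15 = 47 (decimal)
Start: 47
47 × 2 = 94
Convert ||| (tally marks) → 3 (decimal)
94 × 3 = 282
Convert 三 (Chinese numeral) → 3 (decimal)
282 × 3 = 846
846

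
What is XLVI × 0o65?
Convert XLVI (Roman numeral) → 40 + 5 + 1 = 46 (decimal)
Convert 0o65 (octal) → 6×8 + 5 = 53 (decimal)
Compute 46 × 53 = 2438
2438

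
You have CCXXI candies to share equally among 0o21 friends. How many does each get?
Convert CCXXI (Roman numeral) → 100 + 100 + 10 + 10 + 1 = 221 (decimal)
Convert 0o21 (octal) → 2×8 + 1 = 17 (decimal)
Compute 221 ÷ 17 = 13
13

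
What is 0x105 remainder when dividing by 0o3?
Convert 0x105 (hexadecimal) → 1×256 + 5 = 261 (decimal)
Convert 0o3 (octal) → 3 (decimal)
Compute 261 mod 3 = 0
0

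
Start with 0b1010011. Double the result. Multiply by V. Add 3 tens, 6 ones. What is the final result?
Convert 0b1010011 (binary) → 64 + 16 + 2 + 1 = 83 (decimal)
Start: 83
83 × 2 = 166
Convert V (Roman numeral) → 5 (decimal)
166 × 5 = 830
Convert 3 tens, 6 ones (place-value notation) → 3×10 + 6 = 36 (decimal)
830 + 36 = 866
866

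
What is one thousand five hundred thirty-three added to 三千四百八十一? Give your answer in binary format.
Convert one thousand five hundred thirty-three (English words) → 1×1000 + 5×100 + 33 = 1533 (decimal)
Convert 三千四百八十一 (Chinese numeral) → 3×1000 + 4×100 + 8×10 + 1 = 3481 (decimal)
Compute 1533 + 3481 = 5014
Convert 5014 (decimal) → 5014 = 4096 + 512 + 256 + 128 + 16 + 4 + 2 → 0b1001110010110 (binary)
0b1001110010110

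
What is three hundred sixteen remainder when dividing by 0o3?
Convert three hundred sixteen (English words) → 3×100 + 16 = 316 (decimal)
Convert 0o3 (octal) → 3 (decimal)
Compute 316 mod 3 = 1
1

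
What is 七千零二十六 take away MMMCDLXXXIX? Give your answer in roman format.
Convert 七千零二十六 (Chinese numeral) → 7×1000 + 2×10 + 6 = 7026 (decimal)
Convert MMMCDLXXXIX (Roman numeral) → 1000 + 1000 + 1000 + 400 + 50 + 10 + 10 + 10 + 9 = 3489 (decimal)
Compute 7026 - 3489 = 3537
Convert 3537 (decimal) → 3537 = 1000 + 1000 + 1000 + 500 + 10 + 10 + 10 + 5 + 1 + 1 → MMMDXXXVII (Roman numeral)
MMMDXXXVII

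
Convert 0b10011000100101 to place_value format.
Convert 0b10011000100101 (binary) → 8192 + 1024 + 512 + 32 + 4 + 1 = 9765 (decimal)
Convert 9765 (decimal) → 9765 = 9×1000 + 7×100 + 6×10 + 5 → 9 thousands, 7 hundreds, 6 tens, 5 ones (place-value notation)
9 thousands, 7 hundreds, 6 tens, 5 ones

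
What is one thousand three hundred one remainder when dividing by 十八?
Convert one thousand three hundred one (English words) → 1×1000 + 3×100 + 1 = 1301 (decimal)
Convert 十八 (Chinese numeral) → 1×10 + 8 = 18 (decimal)
Compute 1301 mod 18 = 5
5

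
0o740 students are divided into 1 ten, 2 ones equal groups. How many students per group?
Convert 0o740 (octal) → 7×64 + 4×8 = 480 (decimal)
Convert 1 ten, 2 ones (place-value notation) → 1×10 + 2 = 12 (decimal)
Compute 480 ÷ 12 = 40
40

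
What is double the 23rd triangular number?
The 23rd triangular number = 23×24/2 = 276
Compute 276 × 2 = 552
552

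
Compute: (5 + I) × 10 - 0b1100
Convert I (Roman numeral) → 1 (decimal)
Convert 0b1100 (binary) → 8 + 4 = 12 (decimal)
Expression in decimal: (5 + 1) × 10 - 12
Parentheses first: 5 + 1 = 6
Multiply: 6 × 10 = 60
Subtract: 60 - 12 = 48
48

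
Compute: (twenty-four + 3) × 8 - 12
Convert twenty-four (English words) → 24 (decimal)
Expression in decimal: (24 + 3) × 8 - 12
Parentheses first: 24 + 3 = 27
Multiply: 27 × 8 = 216
Subtract: 216 - 12 = 204
204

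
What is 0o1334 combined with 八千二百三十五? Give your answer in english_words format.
Convert 0o1334 (octal) → 1×512 + 3×64 + 3×8 + 4 = 732 (decimal)
Convert 八千二百三十五 (Chinese numeral) → 8×1000 + 2×100 + 3×10 + 5 = 8235 (decimal)
Compute 732 + 8235 = 8967
Convert 8967 (decimal) → 8967 = 8×1000 + 9×100 + 67 → eight thousand nine hundred sixty-seven (English words)
eight thousand nine hundred sixty-seven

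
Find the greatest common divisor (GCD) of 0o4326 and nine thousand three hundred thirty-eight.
Convert 0o4326 (octal) → 4×512 + 3×64 + 2×8 + 6 = 2262 (decimal)
Convert nine thousand three hundred thirty-eight (English words) → 9×1000 + 3×100 + 38 = 9338 (decimal)
Compute gcd(2262, 9338) = 58
58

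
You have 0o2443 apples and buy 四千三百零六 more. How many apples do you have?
Convert 0o2443 (octal) → 2×512 + 4×64 + 4×8 + 3 = 1315 (decimal)
Convert 四千三百零六 (Chinese numeral) → 4×1000 + 3×100 + 6 = 4306 (decimal)
Compute 1315 + 4306 = 5621
5621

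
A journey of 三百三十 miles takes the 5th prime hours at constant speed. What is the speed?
Convert 三百三十 (Chinese numeral) → 3×100 + 3×10 = 330 (decimal)
Convert the 5th prime (prime index) → 11 (decimal)
Compute 330 ÷ 11 = 30
30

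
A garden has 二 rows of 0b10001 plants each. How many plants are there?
Convert 0b10001 (binary) → 16 + 1 = 17 (decimal)
Convert 二 (Chinese numeral) → 2 (decimal)
Compute 17 × 2 = 34
34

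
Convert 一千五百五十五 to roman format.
Convert 一千五百五十五 (Chinese numeral) → 1×1000 + 5×100 + 5×10 + 5 = 1555 (decimal)
Convert 1555 (decimal) → 1555 = 1000 + 500 + 50 + 5 → MDLV (Roman numeral)
MDLV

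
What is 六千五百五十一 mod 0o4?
Convert 六千五百五十一 (Chinese numeral) → 6×1000 + 5×100 + 5×10 + 1 = 6551 (decimal)
Convert 0o4 (octal) → 4 (decimal)
Compute 6551 mod 4 = 3
3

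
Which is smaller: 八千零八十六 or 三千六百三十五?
Convert 八千零八十六 (Chinese numeral) → 8×1000 + 8×10 + 6 = 8086 (decimal)
Convert 三千六百三十五 (Chinese numeral) → 3×1000 + 6×100 + 3×10 + 5 = 3635 (decimal)
Compare 8086 vs 3635: smaller = 3635
3635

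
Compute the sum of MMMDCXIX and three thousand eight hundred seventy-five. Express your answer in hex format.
Convert MMMDCXIX (Roman numeral) → 1000 + 1000 + 1000 + 500 + 100 + 10 + 9 = 3619 (decimal)
Convert three thousand eight hundred seventy-five (English words) → 3×1000 + 8×100 + 75 = 3875 (decimal)
Compute 3619 + 3875 = 7494
Convert 7494 (decimal) → 7494 = 1×4096 + 13×256 + 4×16 + 6 → 0x1D46 (hexadecimal)
0x1D46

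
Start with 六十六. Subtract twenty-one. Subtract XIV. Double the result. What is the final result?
Convert 六十六 (Chinese numeral) → 6×10 + 6 = 66 (decimal)
Start: 66
Convert twenty-one (English words) → 21 (decimal)
66 - 21 = 45
Convert XIV (Roman numeral) → 10 + 4 = 14 (decimal)
45 - 14 = 31
31 × 2 = 62
62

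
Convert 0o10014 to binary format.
Convert 0o10014 (octal) → 1×4096 + 1×8 + 4 = 4108 (decimal)
Convert 4108 (decimal) → 4108 = 4096 + 8 + 4 → 0b1000000001100 (binary)
0b1000000001100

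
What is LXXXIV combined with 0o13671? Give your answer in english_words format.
Convert LXXXIV (Roman numeral) → 50 + 10 + 10 + 10 + 4 = 84 (decimal)
Convert 0o13671 (octal) → 1×4096 + 3×512 + 6×64 + 7×8 + 1 = 6073 (decimal)
Compute 84 + 6073 = 6157
Convert 6157 (decimal) → 6157 = 6×1000 + 1×100 + 57 → six thousand one hundred fifty-seven (English words)
six thousand one hundred fifty-seven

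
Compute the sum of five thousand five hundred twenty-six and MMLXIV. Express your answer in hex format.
Convert five thousand five hundred twenty-six (English words) → 5×1000 + 5×100 + 26 = 5526 (decimal)
Convert MMLXIV (Roman numeral) → 1000 + 1000 + 50 + 10 + 4 = 2064 (decimal)
Compute 5526 + 2064 = 7590
Convert 7590 (decimal) → 7590 = 1×4096 + 13×256 + 10×16 + 6 → 0x1DA6 (hexadecimal)
0x1DA6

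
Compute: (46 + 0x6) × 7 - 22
Convert 0x6 (hexadecimal) → 6 (decimal)
Expression in decimal: (46 + 6) × 7 - 22
Parentheses first: 46 + 6 = 52
Multiply: 52 × 7 = 364
Subtract: 364 - 22 = 342
342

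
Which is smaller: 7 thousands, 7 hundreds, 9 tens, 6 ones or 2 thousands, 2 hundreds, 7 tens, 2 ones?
Convert 7 thousands, 7 hundreds, 9 tens, 6 ones (place-value notation) → 7×1000 + 7×100 + 9×10 + 6 = 7796 (decimal)
Convert 2 thousands, 2 hundreds, 7 tens, 2 ones (place-value notation) → 2×1000 + 2×100 + 7×10 + 2 = 2272 (decimal)
Compare 7796 vs 2272: smaller = 2272
2272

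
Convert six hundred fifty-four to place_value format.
Convert six hundred fifty-four (English words) → 6×100 + 54 = 654 (decimal)
Convert 654 (decimal) → 654 = 6×100 + 5×10 + 4 → 6 hundreds, 5 tens, 4 ones (place-value notation)
6 hundreds, 5 tens, 4 ones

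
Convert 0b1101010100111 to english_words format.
Convert 0b1101010100111 (binary) → 4096 + 2048 + 512 + 128 + 32 + 4 + 2 + 1 = 6823 (decimal)
Convert 6823 (decimal) → 6823 = 6×1000 + 8×100 + 23 → six thousand eight hundred twenty-three (English words)
six thousand eight hundred twenty-three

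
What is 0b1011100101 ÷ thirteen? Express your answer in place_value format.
Convert 0b1011100101 (binary) → 512 + 128 + 64 + 32 + 4 + 1 = 741 (decimal)
Convert thirteen (English words) → 13 (decimal)
Compute 741 ÷ 13 = 57
Convert 57 (decimal) → 57 = 5×10 + 7 → 5 tens, 7 ones (place-value notation)
5 tens, 7 ones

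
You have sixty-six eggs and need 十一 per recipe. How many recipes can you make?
Convert sixty-six (English words) → 66 (decimal)
Convert 十一 (Chinese numeral) → 1×10 + 1 = 11 (decimal)
Compute 66 ÷ 11 = 6
6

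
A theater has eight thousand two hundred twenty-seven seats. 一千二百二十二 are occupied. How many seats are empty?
Convert eight thousand two hundred twenty-seven (English words) → 8×1000 + 2×100 + 27 = 8227 (decimal)
Convert 一千二百二十二 (Chinese numeral) → 1×1000 + 2×100 + 2×10 + 2 = 1222 (decimal)
Compute 8227 - 1222 = 7005
7005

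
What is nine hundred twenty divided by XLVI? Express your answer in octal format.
Convert nine hundred twenty (English words) → 9×100 + 20 = 920 (decimal)
Convert XLVI (Roman numeral) → 40 + 5 + 1 = 46 (decimal)
Compute 920 ÷ 46 = 20
Convert 20 (decimal) → 20 = 2×8 + 4 → 0o24 (octal)
0o24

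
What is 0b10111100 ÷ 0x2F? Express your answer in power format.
Convert 0b10111100 (binary) → 128 + 32 + 16 + 8 + 4 = 188 (decimal)
Convert 0x2F (hexadecimal) → 2×16 + 15 = 47 (decimal)
Compute 188 ÷ 47 = 4
Convert 4 (decimal) → 2^2 (power)
2^2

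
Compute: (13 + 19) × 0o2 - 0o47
Convert 0o2 (octal) → 2 (decimal)
Convert 0o47 (octal) → 4×8 + 7 = 39 (decimal)
Expression in decimal: (13 + 19) × 2 - 39
Parentheses first: 13 + 19 = 32
Multiply: 32 × 2 = 64
Subtract: 64 - 39 = 25
25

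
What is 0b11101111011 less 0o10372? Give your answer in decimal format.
Convert 0b11101111011 (binary) → 1024 + 512 + 256 + 64 + 32 + 16 + 8 + 2 + 1 = 1915 (decimal)
Convert 0o10372 (octal) → 1×4096 + 3×64 + 7×8 + 2 = 4346 (decimal)
Compute 1915 - 4346 = -2431
-2431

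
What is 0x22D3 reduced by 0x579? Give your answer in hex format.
Convert 0x22D3 (hexadecimal) → 2×4096 + 2×256 + 13×16 + 3 = 8915 (decimal)
Convert 0x579 (hexadecimal) → 5×256 + 7×16 + 9 = 1401 (decimal)
Compute 8915 - 1401 = 7514
Convert 7514 (decimal) → 7514 = 1×4096 + 13×256 + 5×16 + 10 → 0x1D5A (hexadecimal)
0x1D5A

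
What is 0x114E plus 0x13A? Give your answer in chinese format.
Convert 0x114E (hexadecimal) → 1×4096 + 1×256 + 4×16 + 14 = 4430 (decimal)
Convert 0x13A (hexadecimal) → 1×256 + 3×16 + 10 = 314 (decimal)
Compute 4430 + 314 = 4744
Convert 4744 (decimal) → 4744 = 4×1000 + 7×100 + 4×10 + 4 → 四千七百四十四 (Chinese numeral)
四千七百四十四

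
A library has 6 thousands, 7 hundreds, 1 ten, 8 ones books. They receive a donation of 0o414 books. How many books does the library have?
Convert 6 thousands, 7 hundreds, 1 ten, 8 ones (place-value notation) → 6×1000 + 7×100 + 1×10 + 8 = 6718 (decimal)
Convert 0o414 (octal) → 4×64 + 1×8 + 4 = 268 (decimal)
Compute 6718 + 268 = 6986
6986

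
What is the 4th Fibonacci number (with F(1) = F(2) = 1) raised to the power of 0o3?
Convert the 4th Fibonacci number (with F(1) = F(2) = 1) (Fibonacci index) → 1, 1, 2, 3 → 3 (decimal)
Convert 0o3 (octal) → 3 (decimal)
Compute 3 ^ 3 = 27
27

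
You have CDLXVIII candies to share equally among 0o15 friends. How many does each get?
Convert CDLXVIII (Roman numeral) → 400 + 50 + 10 + 5 + 1 + 1 + 1 = 468 (decimal)
Convert 0o15 (octal) → 1×8 + 5 = 13 (decimal)
Compute 468 ÷ 13 = 36
36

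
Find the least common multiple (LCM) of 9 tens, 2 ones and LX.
Convert 9 tens, 2 ones (place-value notation) → 9×10 + 2 = 92 (decimal)
Convert LX (Roman numeral) → 50 + 10 = 60 (decimal)
Compute lcm(92, 60) = 1380
1380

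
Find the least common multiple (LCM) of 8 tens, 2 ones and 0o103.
Convert 8 tens, 2 ones (place-value notation) → 8×10 + 2 = 82 (decimal)
Convert 0o103 (octal) → 1×64 + 3 = 67 (decimal)
Compute lcm(82, 67) = 5494
5494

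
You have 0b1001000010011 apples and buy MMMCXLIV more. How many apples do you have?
Convert 0b1001000010011 (binary) → 4096 + 512 + 16 + 2 + 1 = 4627 (decimal)
Convert MMMCXLIV (Roman numeral) → 1000 + 1000 + 1000 + 100 + 40 + 4 = 3144 (decimal)
Compute 4627 + 3144 = 7771
7771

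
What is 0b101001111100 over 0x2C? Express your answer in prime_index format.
Convert 0b101001111100 (binary) → 2048 + 512 + 64 + 32 + 16 + 8 + 4 = 2684 (decimal)
Convert 0x2C (hexadecimal) → 2×16 + 12 = 44 (decimal)
Compute 2684 ÷ 44 = 61
Convert 61 (decimal) → the 18th prime (prime index)
the 18th prime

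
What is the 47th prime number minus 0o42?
The 47th prime number = 211
Convert 0o42 (octal) → 4×8 + 2 = 34 (decimal)
Compute 211 - 34 = 177
177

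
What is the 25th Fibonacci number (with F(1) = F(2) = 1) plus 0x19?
The 25th Fibonacci number (with F(1) = F(2) = 1) = 75025
Convert 0x19 (hexadecimal) → 1×16 + 9 = 25 (decimal)
Compute 75025 + 25 = 75050
75050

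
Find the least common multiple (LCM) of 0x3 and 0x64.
Convert 0x3 (hexadecimal) → 3 (decimal)
Convert 0x64 (hexadecimal) → 6×16 + 4 = 100 (decimal)
Compute lcm(3, 100) = 300
300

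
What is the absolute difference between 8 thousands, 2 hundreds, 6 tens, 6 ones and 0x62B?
Convert 8 thousands, 2 hundreds, 6 tens, 6 ones (place-value notation) → 8×1000 + 2×100 + 6×10 + 6 = 8266 (decimal)
Convert 0x62B (hexadecimal) → 6×256 + 2×16 + 11 = 1579 (decimal)
Compute |8266 - 1579| = 6687
6687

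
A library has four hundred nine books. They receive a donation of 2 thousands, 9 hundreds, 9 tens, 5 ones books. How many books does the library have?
Convert four hundred nine (English words) → 4×100 + 9 = 409 (decimal)
Convert 2 thousands, 9 hundreds, 9 tens, 5 ones (place-value notation) → 2×1000 + 9×100 + 9×10 + 5 = 2995 (decimal)
Compute 409 + 2995 = 3404
3404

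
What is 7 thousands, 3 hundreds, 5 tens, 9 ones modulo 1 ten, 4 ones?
Convert 7 thousands, 3 hundreds, 5 tens, 9 ones (place-value notation) → 7×1000 + 3×100 + 5×10 + 9 = 7359 (decimal)
Convert 1 ten, 4 ones (place-value notation) → 1×10 + 4 = 14 (decimal)
Compute 7359 mod 14 = 9
9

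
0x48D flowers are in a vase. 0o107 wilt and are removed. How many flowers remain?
Convert 0x48D (hexadecimal) → 4×256 + 8×16 + 13 = 1165 (decimal)
Convert 0o107 (octal) → 1×64 + 7 = 71 (decimal)
Compute 1165 - 71 = 1094
1094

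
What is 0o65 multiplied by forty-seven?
Convert 0o65 (octal) → 6×8 + 5 = 53 (decimal)
Convert forty-seven (English words) → 47 (decimal)
Compute 53 × 47 = 2491
2491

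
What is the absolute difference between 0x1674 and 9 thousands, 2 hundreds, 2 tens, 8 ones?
Convert 0x1674 (hexadecimal) → 1×4096 + 6×256 + 7×16 + 4 = 5748 (decimal)
Convert 9 thousands, 2 hundreds, 2 tens, 8 ones (place-value notation) → 9×1000 + 2×100 + 2×10 + 8 = 9228 (decimal)
Compute |5748 - 9228| = 3480
3480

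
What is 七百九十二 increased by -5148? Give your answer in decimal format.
Convert 七百九十二 (Chinese numeral) → 7×100 + 9×10 + 2 = 792 (decimal)
Compute 792 + -5148 = -4356
-4356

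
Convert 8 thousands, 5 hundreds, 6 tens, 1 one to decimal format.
Convert 8 thousands, 5 hundreds, 6 tens, 1 one (place-value notation) → 8×1000 + 5×100 + 6×10 + 1 = 8561 (decimal)
8561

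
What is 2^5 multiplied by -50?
Convert 2^5 (power) → 32 (decimal)
Compute 32 × -50 = -1600
-1600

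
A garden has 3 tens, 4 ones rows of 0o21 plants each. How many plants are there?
Convert 0o21 (octal) → 2×8 + 1 = 17 (decimal)
Convert 3 tens, 4 ones (place-value notation) → 3×10 + 4 = 34 (decimal)
Compute 17 × 34 = 578
578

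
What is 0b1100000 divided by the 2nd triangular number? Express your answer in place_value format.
Convert 0b1100000 (binary) → 64 + 32 = 96 (decimal)
Convert the 2nd triangular number (triangular index) → 2×3/2 = 3 (decimal)
Compute 96 ÷ 3 = 32
Convert 32 (decimal) → 32 = 3×10 + 2 → 3 tens, 2 ones (place-value notation)
3 tens, 2 ones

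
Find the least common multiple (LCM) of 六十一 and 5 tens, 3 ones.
Convert 六十一 (Chinese numeral) → 6×10 + 1 = 61 (decimal)
Convert 5 tens, 3 ones (place-value notation) → 5×10 + 3 = 53 (decimal)
Compute lcm(61, 53) = 3233
3233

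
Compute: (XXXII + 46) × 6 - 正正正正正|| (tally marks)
Convert XXXII (Roman numeral) → 10 + 10 + 10 + 1 + 1 = 32 (decimal)
Convert 正正正正正|| (tally marks) → 5 + 5 + 5 + 5 + 5 + 2 = 27 (decimal)
Expression in decimal: (32 + 46) × 6 - 27
Parentheses first: 32 + 46 = 78
Multiply: 78 × 6 = 468
Subtract: 468 - 27 = 441
441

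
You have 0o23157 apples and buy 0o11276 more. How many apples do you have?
Convert 0o23157 (octal) → 2×4096 + 3×512 + 1×64 + 5×8 + 7 = 9839 (decimal)
Convert 0o11276 (octal) → 1×4096 + 1×512 + 2×64 + 7×8 + 6 = 4798 (decimal)
Compute 9839 + 4798 = 14637
14637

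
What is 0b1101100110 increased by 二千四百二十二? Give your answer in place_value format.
Convert 0b1101100110 (binary) → 512 + 256 + 64 + 32 + 4 + 2 = 870 (decimal)
Convert 二千四百二十二 (Chinese numeral) → 2×1000 + 4×100 + 2×10 + 2 = 2422 (decimal)
Compute 870 + 2422 = 3292
Convert 3292 (decimal) → 3292 = 3×1000 + 2×100 + 9×10 + 2 → 3 thousands, 2 hundreds, 9 tens, 2 ones (place-value notation)
3 thousands, 2 hundreds, 9 tens, 2 ones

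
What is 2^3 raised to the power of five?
Convert 2^3 (power) → 8 (decimal)
Convert five (English words) → 5 (decimal)
Compute 8 ^ 5 = 32768
32768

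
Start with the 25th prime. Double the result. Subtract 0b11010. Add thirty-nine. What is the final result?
Convert the 25th prime (prime index) → 97 (decimal)
Start: 97
97 × 2 = 194
Convert 0b11010 (binary) → 16 + 8 + 2 = 26 (decimal)
194 - 26 = 168
Convert thirty-nine (English words) → 39 (decimal)
168 + 39 = 207
207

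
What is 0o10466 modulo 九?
Convert 0o10466 (octal) → 1×4096 + 4×64 + 6×8 + 6 = 4406 (decimal)
Convert 九 (Chinese numeral) → 9 (decimal)
Compute 4406 mod 9 = 5
5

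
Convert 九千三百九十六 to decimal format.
Convert 九千三百九十六 (Chinese numeral) → 9×1000 + 3×100 + 9×10 + 6 = 9396 (decimal)
9396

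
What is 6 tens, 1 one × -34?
Convert 6 tens, 1 one (place-value notation) → 6×10 + 1 = 61 (decimal)
Compute 61 × -34 = -2074
-2074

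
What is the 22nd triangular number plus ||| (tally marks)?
The 22nd triangular number = 22×23/2 = 253
Convert ||| (tally marks) → 3 (decimal)
Compute 253 + 3 = 256
256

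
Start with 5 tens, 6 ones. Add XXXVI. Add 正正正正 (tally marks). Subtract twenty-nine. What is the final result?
Convert 5 tens, 6 ones (place-value notation) → 5×10 + 6 = 56 (decimal)
Start: 56
Convert XXXVI (Roman numeral) → 10 + 10 + 10 + 5 + 1 = 36 (decimal)
56 + 36 = 92
Convert 正正正正 (tally marks) → 5 + 5 + 5 + 5 = 20 (decimal)
92 + 20 = 112
Convert twenty-nine (English words) → 29 (decimal)
112 - 29 = 83
83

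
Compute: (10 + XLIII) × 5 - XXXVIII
Convert XLIII (Roman numeral) → 40 + 1 + 1 + 1 = 43 (decimal)
Convert XXXVIII (Roman numeral) → 10 + 10 + 10 + 5 + 1 + 1 + 1 = 38 (decimal)
Expression in decimal: (10 + 43) × 5 - 38
Parentheses first: 10 + 43 = 53
Multiply: 53 × 5 = 265
Subtract: 265 - 38 = 227
227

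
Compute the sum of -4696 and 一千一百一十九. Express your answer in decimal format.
Convert 一千一百一十九 (Chinese numeral) → 1×1000 + 1×100 + 1×10 + 9 = 1119 (decimal)
Compute -4696 + 1119 = -3577
-3577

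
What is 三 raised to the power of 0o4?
Convert 三 (Chinese numeral) → 3 (decimal)
Convert 0o4 (octal) → 4 (decimal)
Compute 3 ^ 4 = 81
81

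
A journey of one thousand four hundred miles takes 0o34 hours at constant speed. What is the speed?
Convert one thousand four hundred (English words) → 1×1000 + 4×100 = 1400 (decimal)
Convert 0o34 (octal) → 3×8 + 4 = 28 (decimal)
Compute 1400 ÷ 28 = 50
50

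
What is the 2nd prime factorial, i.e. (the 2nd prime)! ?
Convert the 2nd prime (prime index) → 3 (decimal)
Compute 3! = 6
6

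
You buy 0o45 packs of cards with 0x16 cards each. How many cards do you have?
Convert 0x16 (hexadecimal) → 1×16 + 6 = 22 (decimal)
Convert 0o45 (octal) → 4×8 + 5 = 37 (decimal)
Compute 22 × 37 = 814
814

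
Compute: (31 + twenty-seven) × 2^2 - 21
Convert twenty-seven (English words) → 27 (decimal)
Convert 2^2 (power) → 4 (decimal)
Expression in decimal: (31 + 27) × 4 - 21
Parentheses first: 31 + 27 = 58
Multiply: 58 × 4 = 232
Subtract: 232 - 21 = 211
211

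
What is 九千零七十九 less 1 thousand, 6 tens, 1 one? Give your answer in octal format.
Convert 九千零七十九 (Chinese numeral) → 9×1000 + 7×10 + 9 = 9079 (decimal)
Convert 1 thousand, 6 tens, 1 one (place-value notation) → 1×1000 + 6×10 + 1 = 1061 (decimal)
Compute 9079 - 1061 = 8018
Convert 8018 (decimal) → 8018 = 1×4096 + 7×512 + 5×64 + 2×8 + 2 → 0o17522 (octal)
0o17522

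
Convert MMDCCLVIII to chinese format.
Convert MMDCCLVIII (Roman numeral) → 1000 + 1000 + 500 + 100 + 100 + 50 + 5 + 1 + 1 + 1 = 2758 (decimal)
Convert 2758 (decimal) → 2758 = 2×1000 + 7×100 + 5×10 + 8 → 二千七百五十八 (Chinese numeral)
二千七百五十八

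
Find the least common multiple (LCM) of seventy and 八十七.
Convert seventy (English words) → 70 (decimal)
Convert 八十七 (Chinese numeral) → 8×10 + 7 = 87 (decimal)
Compute lcm(70, 87) = 6090
6090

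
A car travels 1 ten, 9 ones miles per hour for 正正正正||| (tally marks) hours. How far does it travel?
Convert 1 ten, 9 ones (place-value notation) → 1×10 + 9 = 19 (decimal)
Convert 正正正正||| (tally marks) → 5 + 5 + 5 + 5 + 3 = 23 (decimal)
Compute 19 × 23 = 437
437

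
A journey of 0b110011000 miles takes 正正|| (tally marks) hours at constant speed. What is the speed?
Convert 0b110011000 (binary) → 256 + 128 + 16 + 8 = 408 (decimal)
Convert 正正|| (tally marks) → 5 + 5 + 2 = 12 (decimal)
Compute 408 ÷ 12 = 34
34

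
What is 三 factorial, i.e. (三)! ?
Convert 三 (Chinese numeral) → 3 (decimal)
Compute 3! = 6
6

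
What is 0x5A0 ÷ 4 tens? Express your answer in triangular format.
Convert 0x5A0 (hexadecimal) → 5×256 + 10×16 = 1440 (decimal)
Convert 4 tens (place-value notation) → 4×10 = 40 (decimal)
Compute 1440 ÷ 40 = 36
Convert 36 (decimal) → 36 = 8×9/2 → the 8th triangular number (triangular index)
the 8th triangular number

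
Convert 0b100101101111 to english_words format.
Convert 0b100101101111 (binary) → 2048 + 256 + 64 + 32 + 8 + 4 + 2 + 1 = 2415 (decimal)
Convert 2415 (decimal) → 2415 = 2×1000 + 4×100 + 15 → two thousand four hundred fifteen (English words)
two thousand four hundred fifteen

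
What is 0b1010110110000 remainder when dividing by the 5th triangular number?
Convert 0b1010110110000 (binary) → 4096 + 1024 + 256 + 128 + 32 + 16 = 5552 (decimal)
Convert the 5th triangular number (triangular index) → 5×6/2 = 15 (decimal)
Compute 5552 mod 15 = 2
2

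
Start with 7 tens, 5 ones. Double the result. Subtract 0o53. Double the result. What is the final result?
Convert 7 tens, 5 ones (place-value notation) → 7×10 + 5 = 75 (decimal)
Start: 75
75 × 2 = 150
Convert 0o53 (octal) → 5×8 + 3 = 43 (decimal)
150 - 43 = 107
107 × 2 = 214
214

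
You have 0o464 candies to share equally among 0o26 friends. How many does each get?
Convert 0o464 (octal) → 4×64 + 6×8 + 4 = 308 (decimal)
Convert 0o26 (octal) → 2×8 + 6 = 22 (decimal)
Compute 308 ÷ 22 = 14
14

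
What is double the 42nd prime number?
The 42nd prime number = 181
Compute 181 × 2 = 362
362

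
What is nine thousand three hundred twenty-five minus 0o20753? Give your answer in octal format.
Convert nine thousand three hundred twenty-five (English words) → 9×1000 + 3×100 + 25 = 9325 (decimal)
Convert 0o20753 (octal) → 2×4096 + 7×64 + 5×8 + 3 = 8683 (decimal)
Compute 9325 - 8683 = 642
Convert 642 (decimal) → 642 = 1×512 + 2×64 + 2 → 0o1202 (octal)
0o1202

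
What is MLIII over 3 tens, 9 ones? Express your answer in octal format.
Convert MLIII (Roman numeral) → 1000 + 50 + 1 + 1 + 1 = 1053 (decimal)
Convert 3 tens, 9 ones (place-value notation) → 3×10 + 9 = 39 (decimal)
Compute 1053 ÷ 39 = 27
Convert 27 (decimal) → 27 = 3×8 + 3 → 0o33 (octal)
0o33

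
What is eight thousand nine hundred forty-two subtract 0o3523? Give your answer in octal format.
Convert eight thousand nine hundred forty-two (English words) → 8×1000 + 9×100 + 42 = 8942 (decimal)
Convert 0o3523 (octal) → 3×512 + 5×64 + 2×8 + 3 = 1875 (decimal)
Compute 8942 - 1875 = 7067
Convert 7067 (decimal) → 7067 = 1×4096 + 5×512 + 6×64 + 3×8 + 3 → 0o15633 (octal)
0o15633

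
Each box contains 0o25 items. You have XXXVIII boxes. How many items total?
Convert 0o25 (octal) → 2×8 + 5 = 21 (decimal)
Convert XXXVIII (Roman numeral) → 10 + 10 + 10 + 5 + 1 + 1 + 1 = 38 (decimal)
Compute 21 × 38 = 798
798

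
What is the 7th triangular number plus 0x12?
The 7th triangular number = 7×8/2 = 28
Convert 0x12 (hexadecimal) → 1×16 + 2 = 18 (decimal)
Compute 28 + 18 = 46
46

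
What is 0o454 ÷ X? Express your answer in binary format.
Convert 0o454 (octal) → 4×64 + 5×8 + 4 = 300 (decimal)
Convert X (Roman numeral) → 10 (decimal)
Compute 300 ÷ 10 = 30
Convert 30 (decimal) → 30 = 16 + 8 + 4 + 2 → 0b11110 (binary)
0b11110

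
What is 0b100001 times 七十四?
Convert 0b100001 (binary) → 32 + 1 = 33 (decimal)
Convert 七十四 (Chinese numeral) → 7×10 + 4 = 74 (decimal)
Compute 33 × 74 = 2442
2442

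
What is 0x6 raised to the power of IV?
Convert 0x6 (hexadecimal) → 6 (decimal)
Convert IV (Roman numeral) → 4 (decimal)
Compute 6 ^ 4 = 1296
1296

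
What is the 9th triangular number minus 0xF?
The 9th triangular number = 9×10/2 = 45
Convert 0xF (hexadecimal) → 15 (decimal)
Compute 45 - 15 = 30
30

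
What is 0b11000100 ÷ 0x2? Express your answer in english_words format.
Convert 0b11000100 (binary) → 128 + 64 + 4 = 196 (decimal)
Convert 0x2 (hexadecimal) → 2 (decimal)
Compute 196 ÷ 2 = 98
Convert 98 (decimal) → ninety-eight (English words)
ninety-eight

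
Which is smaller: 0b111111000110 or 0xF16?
Convert 0b111111000110 (binary) → 2048 + 1024 + 512 + 256 + 128 + 64 + 4 + 2 = 4038 (decimal)
Convert 0xF16 (hexadecimal) → 15×256 + 1×16 + 6 = 3862 (decimal)
Compare 4038 vs 3862: smaller = 3862
3862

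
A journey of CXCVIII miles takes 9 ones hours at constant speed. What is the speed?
Convert CXCVIII (Roman numeral) → 100 + 90 + 5 + 1 + 1 + 1 = 198 (decimal)
Convert 9 ones (place-value notation) → 9 (decimal)
Compute 198 ÷ 9 = 22
22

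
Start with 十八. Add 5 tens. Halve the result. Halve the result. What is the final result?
Convert 十八 (Chinese numeral) → 1×10 + 8 = 18 (decimal)
Start: 18
Convert 5 tens (place-value notation) → 5×10 = 50 (decimal)
18 + 50 = 68
68 ÷ 2 = 34
34 ÷ 2 = 17
17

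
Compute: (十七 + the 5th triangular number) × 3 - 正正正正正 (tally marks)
Convert 十七 (Chinese numeral) → 1×10 + 7 = 17 (decimal)
Convert the 5th triangular number (triangular index) → 5×6/2 = 15 (decimal)
Convert 正正正正正 (tally marks) → 5 + 5 + 5 + 5 + 5 = 25 (decimal)
Expression in decimal: (17 + 15) × 3 - 25
Parentheses first: 17 + 15 = 32
Multiply: 32 × 3 = 96
Subtract: 96 - 25 = 71
71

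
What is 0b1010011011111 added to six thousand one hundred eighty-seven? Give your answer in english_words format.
Convert 0b1010011011111 (binary) → 4096 + 1024 + 128 + 64 + 16 + 8 + 4 + 2 + 1 = 5343 (decimal)
Convert six thousand one hundred eighty-seven (English words) → 6×1000 + 1×100 + 87 = 6187 (decimal)
Compute 5343 + 6187 = 11530
Convert 11530 (decimal) → 11530 = 11×1000 + 5×100 + 30 → eleven thousand five hundred thirty (English words)
eleven thousand five hundred thirty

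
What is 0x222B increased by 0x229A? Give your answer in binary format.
Convert 0x222B (hexadecimal) → 2×4096 + 2×256 + 2×16 + 11 = 8747 (decimal)
Convert 0x229A (hexadecimal) → 2×4096 + 2×256 + 9×16 + 10 = 8858 (decimal)
Compute 8747 + 8858 = 17605
Convert 17605 (decimal) → 17605 = 16384 + 1024 + 128 + 64 + 4 + 1 → 0b100010011000101 (binary)
0b100010011000101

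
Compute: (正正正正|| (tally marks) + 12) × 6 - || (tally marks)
Convert 正正正正|| (tally marks) → 5 + 5 + 5 + 5 + 2 = 22 (decimal)
Convert || (tally marks) → 2 (decimal)
Expression in decimal: (22 + 12) × 6 - 2
Parentheses first: 22 + 12 = 34
Multiply: 34 × 6 = 204
Subtract: 204 - 2 = 202
202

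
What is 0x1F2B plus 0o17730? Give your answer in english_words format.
Convert 0x1F2B (hexadecimal) → 1×4096 + 15×256 + 2×16 + 11 = 7979 (decimal)
Convert 0o17730 (octal) → 1×4096 + 7×512 + 7×64 + 3×8 = 8152 (decimal)
Compute 7979 + 8152 = 16131
Convert 16131 (decimal) → 16131 = 16×1000 + 1×100 + 31 → sixteen thousand one hundred thirty-one (English words)
sixteen thousand one hundred thirty-one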